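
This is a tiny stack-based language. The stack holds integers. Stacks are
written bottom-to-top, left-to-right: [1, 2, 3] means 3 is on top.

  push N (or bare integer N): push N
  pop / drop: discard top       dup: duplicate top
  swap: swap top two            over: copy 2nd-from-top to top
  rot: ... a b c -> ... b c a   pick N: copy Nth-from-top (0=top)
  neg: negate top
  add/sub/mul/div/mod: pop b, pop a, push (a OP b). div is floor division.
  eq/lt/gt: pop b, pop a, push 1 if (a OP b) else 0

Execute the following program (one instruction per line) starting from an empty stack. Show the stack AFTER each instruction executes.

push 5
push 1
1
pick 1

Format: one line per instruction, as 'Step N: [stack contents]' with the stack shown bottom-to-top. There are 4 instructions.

Step 1: [5]
Step 2: [5, 1]
Step 3: [5, 1, 1]
Step 4: [5, 1, 1, 1]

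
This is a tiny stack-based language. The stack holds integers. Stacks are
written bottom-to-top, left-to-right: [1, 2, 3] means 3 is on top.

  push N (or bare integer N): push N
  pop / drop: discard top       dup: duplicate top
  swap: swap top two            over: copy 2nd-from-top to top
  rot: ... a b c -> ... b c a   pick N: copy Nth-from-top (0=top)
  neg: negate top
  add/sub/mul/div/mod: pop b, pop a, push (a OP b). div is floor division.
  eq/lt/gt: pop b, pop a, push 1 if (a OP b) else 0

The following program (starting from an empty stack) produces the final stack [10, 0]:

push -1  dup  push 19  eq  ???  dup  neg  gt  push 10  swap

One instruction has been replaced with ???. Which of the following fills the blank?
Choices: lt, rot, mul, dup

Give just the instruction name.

Stack before ???: [-1, 0]
Stack after ???:  [0]
Checking each choice:
  lt: produces [10, 1]
  rot: stack underflow (need 3, have 2)
  mul: MATCH
  dup: produces [-1, 0, 10, 0]


Answer: mul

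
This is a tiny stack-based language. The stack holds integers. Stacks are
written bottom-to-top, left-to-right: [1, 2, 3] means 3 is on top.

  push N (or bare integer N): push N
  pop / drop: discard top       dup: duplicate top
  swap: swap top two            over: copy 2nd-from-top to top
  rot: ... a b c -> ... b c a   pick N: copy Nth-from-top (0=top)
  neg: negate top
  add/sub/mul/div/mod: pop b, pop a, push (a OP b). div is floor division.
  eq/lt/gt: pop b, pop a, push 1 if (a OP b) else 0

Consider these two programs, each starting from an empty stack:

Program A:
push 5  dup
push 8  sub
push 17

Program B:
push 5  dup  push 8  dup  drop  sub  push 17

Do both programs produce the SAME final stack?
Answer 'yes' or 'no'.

Program A trace:
  After 'push 5': [5]
  After 'dup': [5, 5]
  After 'push 8': [5, 5, 8]
  After 'sub': [5, -3]
  After 'push 17': [5, -3, 17]
Program A final stack: [5, -3, 17]

Program B trace:
  After 'push 5': [5]
  After 'dup': [5, 5]
  After 'push 8': [5, 5, 8]
  After 'dup': [5, 5, 8, 8]
  After 'drop': [5, 5, 8]
  After 'sub': [5, -3]
  After 'push 17': [5, -3, 17]
Program B final stack: [5, -3, 17]
Same: yes

Answer: yes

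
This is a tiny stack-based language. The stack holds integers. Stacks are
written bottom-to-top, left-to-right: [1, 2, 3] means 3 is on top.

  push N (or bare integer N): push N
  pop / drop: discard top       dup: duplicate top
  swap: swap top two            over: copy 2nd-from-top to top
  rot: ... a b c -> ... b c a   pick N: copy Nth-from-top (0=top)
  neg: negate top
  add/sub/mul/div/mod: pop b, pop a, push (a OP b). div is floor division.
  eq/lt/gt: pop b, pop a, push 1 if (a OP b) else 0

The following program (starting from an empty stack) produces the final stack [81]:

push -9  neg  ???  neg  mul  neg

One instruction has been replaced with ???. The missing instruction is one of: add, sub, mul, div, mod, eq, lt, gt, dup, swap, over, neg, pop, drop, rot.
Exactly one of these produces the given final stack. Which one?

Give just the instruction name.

Answer: dup

Derivation:
Stack before ???: [9]
Stack after ???:  [9, 9]
The instruction that transforms [9] -> [9, 9] is: dup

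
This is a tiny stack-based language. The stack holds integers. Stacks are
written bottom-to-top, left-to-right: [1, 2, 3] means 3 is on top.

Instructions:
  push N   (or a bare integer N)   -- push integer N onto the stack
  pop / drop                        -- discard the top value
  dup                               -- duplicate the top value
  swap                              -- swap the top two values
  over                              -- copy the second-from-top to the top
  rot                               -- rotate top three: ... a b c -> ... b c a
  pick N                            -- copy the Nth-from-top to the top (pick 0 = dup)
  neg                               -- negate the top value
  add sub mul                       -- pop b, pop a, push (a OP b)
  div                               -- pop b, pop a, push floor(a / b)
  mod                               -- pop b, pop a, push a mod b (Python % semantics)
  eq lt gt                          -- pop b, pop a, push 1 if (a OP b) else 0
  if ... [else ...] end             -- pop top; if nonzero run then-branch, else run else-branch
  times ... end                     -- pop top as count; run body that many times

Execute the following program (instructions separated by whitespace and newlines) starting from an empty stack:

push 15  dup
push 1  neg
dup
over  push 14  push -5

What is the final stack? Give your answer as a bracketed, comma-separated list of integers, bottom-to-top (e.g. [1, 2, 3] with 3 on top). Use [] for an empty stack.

Answer: [15, 15, -1, -1, -1, 14, -5]

Derivation:
After 'push 15': [15]
After 'dup': [15, 15]
After 'push 1': [15, 15, 1]
After 'neg': [15, 15, -1]
After 'dup': [15, 15, -1, -1]
After 'over': [15, 15, -1, -1, -1]
After 'push 14': [15, 15, -1, -1, -1, 14]
After 'push -5': [15, 15, -1, -1, -1, 14, -5]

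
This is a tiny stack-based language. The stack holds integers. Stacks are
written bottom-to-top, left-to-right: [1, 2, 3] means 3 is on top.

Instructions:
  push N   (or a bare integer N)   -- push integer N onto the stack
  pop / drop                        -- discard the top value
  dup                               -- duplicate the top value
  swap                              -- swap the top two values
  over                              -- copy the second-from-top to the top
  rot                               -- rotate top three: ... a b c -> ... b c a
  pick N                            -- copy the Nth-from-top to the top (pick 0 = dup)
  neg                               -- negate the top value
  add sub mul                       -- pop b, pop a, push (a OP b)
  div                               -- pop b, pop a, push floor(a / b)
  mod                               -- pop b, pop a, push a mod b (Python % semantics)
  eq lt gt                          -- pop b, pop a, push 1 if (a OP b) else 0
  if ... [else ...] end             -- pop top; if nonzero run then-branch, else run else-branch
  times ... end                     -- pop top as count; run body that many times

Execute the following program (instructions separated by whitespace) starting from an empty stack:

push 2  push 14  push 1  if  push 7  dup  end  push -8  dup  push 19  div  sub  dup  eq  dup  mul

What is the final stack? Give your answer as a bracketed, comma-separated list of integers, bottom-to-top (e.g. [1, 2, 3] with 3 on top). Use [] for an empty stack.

After 'push 2': [2]
After 'push 14': [2, 14]
After 'push 1': [2, 14, 1]
After 'if': [2, 14]
After 'push 7': [2, 14, 7]
After 'dup': [2, 14, 7, 7]
After 'push -8': [2, 14, 7, 7, -8]
After 'dup': [2, 14, 7, 7, -8, -8]
After 'push 19': [2, 14, 7, 7, -8, -8, 19]
After 'div': [2, 14, 7, 7, -8, -1]
After 'sub': [2, 14, 7, 7, -7]
After 'dup': [2, 14, 7, 7, -7, -7]
After 'eq': [2, 14, 7, 7, 1]
After 'dup': [2, 14, 7, 7, 1, 1]
After 'mul': [2, 14, 7, 7, 1]

Answer: [2, 14, 7, 7, 1]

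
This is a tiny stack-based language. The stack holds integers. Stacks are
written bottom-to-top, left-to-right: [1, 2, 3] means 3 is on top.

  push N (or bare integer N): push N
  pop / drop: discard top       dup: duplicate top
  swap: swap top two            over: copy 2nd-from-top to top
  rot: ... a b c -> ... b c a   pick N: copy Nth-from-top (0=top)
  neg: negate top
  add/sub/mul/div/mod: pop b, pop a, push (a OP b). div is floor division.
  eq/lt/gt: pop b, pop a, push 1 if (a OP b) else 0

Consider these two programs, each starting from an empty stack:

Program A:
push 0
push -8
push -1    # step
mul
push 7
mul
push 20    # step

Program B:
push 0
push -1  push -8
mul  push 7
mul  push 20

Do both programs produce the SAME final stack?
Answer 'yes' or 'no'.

Program A trace:
  After 'push 0': [0]
  After 'push -8': [0, -8]
  After 'push -1': [0, -8, -1]
  After 'mul': [0, 8]
  After 'push 7': [0, 8, 7]
  After 'mul': [0, 56]
  After 'push 20': [0, 56, 20]
Program A final stack: [0, 56, 20]

Program B trace:
  After 'push 0': [0]
  After 'push -1': [0, -1]
  After 'push -8': [0, -1, -8]
  After 'mul': [0, 8]
  After 'push 7': [0, 8, 7]
  After 'mul': [0, 56]
  After 'push 20': [0, 56, 20]
Program B final stack: [0, 56, 20]
Same: yes

Answer: yes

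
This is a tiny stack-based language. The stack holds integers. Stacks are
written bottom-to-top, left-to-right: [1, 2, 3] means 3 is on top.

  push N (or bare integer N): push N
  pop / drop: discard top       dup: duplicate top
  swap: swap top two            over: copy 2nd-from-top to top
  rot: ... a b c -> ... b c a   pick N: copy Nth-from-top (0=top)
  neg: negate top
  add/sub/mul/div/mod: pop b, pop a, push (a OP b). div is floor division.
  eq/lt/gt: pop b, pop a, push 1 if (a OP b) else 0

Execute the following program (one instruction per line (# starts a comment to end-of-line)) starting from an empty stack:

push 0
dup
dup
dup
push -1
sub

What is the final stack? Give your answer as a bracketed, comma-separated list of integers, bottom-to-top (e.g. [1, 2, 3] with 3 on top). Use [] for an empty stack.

Answer: [0, 0, 0, 1]

Derivation:
After 'push 0': [0]
After 'dup': [0, 0]
After 'dup': [0, 0, 0]
After 'dup': [0, 0, 0, 0]
After 'push -1': [0, 0, 0, 0, -1]
After 'sub': [0, 0, 0, 1]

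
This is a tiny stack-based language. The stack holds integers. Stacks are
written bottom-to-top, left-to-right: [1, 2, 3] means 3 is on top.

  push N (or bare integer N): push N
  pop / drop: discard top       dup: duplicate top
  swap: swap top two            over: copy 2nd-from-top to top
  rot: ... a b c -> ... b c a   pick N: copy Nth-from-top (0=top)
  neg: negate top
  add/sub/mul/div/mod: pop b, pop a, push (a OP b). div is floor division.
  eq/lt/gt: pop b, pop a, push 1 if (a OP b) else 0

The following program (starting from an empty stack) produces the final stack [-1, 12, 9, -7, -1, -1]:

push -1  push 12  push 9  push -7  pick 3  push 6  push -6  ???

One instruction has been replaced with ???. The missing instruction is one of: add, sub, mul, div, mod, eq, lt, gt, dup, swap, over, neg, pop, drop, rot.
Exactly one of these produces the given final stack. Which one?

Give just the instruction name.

Stack before ???: [-1, 12, 9, -7, -1, 6, -6]
Stack after ???:  [-1, 12, 9, -7, -1, -1]
The instruction that transforms [-1, 12, 9, -7, -1, 6, -6] -> [-1, 12, 9, -7, -1, -1] is: div

Answer: div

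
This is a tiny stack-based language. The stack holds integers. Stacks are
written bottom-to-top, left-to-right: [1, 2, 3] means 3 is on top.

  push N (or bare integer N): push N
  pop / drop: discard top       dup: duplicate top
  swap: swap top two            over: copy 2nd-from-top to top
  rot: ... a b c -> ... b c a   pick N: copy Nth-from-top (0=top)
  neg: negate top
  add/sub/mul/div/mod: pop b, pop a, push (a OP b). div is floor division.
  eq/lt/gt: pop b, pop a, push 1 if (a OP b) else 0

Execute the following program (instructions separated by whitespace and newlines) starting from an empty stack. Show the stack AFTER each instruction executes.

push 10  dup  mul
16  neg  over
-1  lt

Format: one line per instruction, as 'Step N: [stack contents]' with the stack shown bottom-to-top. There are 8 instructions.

Step 1: [10]
Step 2: [10, 10]
Step 3: [100]
Step 4: [100, 16]
Step 5: [100, -16]
Step 6: [100, -16, 100]
Step 7: [100, -16, 100, -1]
Step 8: [100, -16, 0]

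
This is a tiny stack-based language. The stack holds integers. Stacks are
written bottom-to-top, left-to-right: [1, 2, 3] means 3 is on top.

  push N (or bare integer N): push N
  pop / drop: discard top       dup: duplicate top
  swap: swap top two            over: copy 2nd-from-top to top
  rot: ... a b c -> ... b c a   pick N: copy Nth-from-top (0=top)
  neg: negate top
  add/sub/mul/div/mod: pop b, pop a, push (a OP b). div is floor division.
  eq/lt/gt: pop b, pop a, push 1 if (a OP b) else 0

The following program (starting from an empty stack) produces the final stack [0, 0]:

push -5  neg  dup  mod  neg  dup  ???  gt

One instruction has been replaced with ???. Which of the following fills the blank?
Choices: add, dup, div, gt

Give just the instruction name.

Answer: dup

Derivation:
Stack before ???: [0, 0]
Stack after ???:  [0, 0, 0]
Checking each choice:
  add: stack underflow (need 2, have 1)
  dup: MATCH
  div: division by zero
  gt: stack underflow (need 2, have 1)


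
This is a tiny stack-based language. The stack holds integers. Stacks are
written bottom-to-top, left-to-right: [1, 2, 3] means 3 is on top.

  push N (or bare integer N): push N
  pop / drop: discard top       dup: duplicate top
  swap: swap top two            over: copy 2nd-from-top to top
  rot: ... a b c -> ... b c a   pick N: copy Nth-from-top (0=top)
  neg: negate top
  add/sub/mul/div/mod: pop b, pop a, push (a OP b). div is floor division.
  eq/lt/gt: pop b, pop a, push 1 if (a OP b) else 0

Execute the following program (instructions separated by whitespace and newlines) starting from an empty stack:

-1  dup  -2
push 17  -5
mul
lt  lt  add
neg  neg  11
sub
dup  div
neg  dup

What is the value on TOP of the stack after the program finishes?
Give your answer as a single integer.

Answer: -1

Derivation:
After 'push -1': [-1]
After 'dup': [-1, -1]
After 'push -2': [-1, -1, -2]
After 'push 17': [-1, -1, -2, 17]
After 'push -5': [-1, -1, -2, 17, -5]
After 'mul': [-1, -1, -2, -85]
After 'lt': [-1, -1, 0]
After 'lt': [-1, 1]
After 'add': [0]
After 'neg': [0]
After 'neg': [0]
After 'push 11': [0, 11]
After 'sub': [-11]
After 'dup': [-11, -11]
After 'div': [1]
After 'neg': [-1]
After 'dup': [-1, -1]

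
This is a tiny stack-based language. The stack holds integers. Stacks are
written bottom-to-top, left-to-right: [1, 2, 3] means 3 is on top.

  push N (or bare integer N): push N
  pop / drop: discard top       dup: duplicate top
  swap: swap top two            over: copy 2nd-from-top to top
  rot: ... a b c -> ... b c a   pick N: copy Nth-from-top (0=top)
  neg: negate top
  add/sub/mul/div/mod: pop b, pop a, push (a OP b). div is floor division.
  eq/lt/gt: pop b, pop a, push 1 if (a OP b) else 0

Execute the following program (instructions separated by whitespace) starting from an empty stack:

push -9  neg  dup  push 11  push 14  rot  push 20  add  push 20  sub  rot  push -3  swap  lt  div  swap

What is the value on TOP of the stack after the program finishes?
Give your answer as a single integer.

After 'push -9': [-9]
After 'neg': [9]
After 'dup': [9, 9]
After 'push 11': [9, 9, 11]
After 'push 14': [9, 9, 11, 14]
After 'rot': [9, 11, 14, 9]
After 'push 20': [9, 11, 14, 9, 20]
After 'add': [9, 11, 14, 29]
After 'push 20': [9, 11, 14, 29, 20]
After 'sub': [9, 11, 14, 9]
After 'rot': [9, 14, 9, 11]
After 'push -3': [9, 14, 9, 11, -3]
After 'swap': [9, 14, 9, -3, 11]
After 'lt': [9, 14, 9, 1]
After 'div': [9, 14, 9]
After 'swap': [9, 9, 14]

Answer: 14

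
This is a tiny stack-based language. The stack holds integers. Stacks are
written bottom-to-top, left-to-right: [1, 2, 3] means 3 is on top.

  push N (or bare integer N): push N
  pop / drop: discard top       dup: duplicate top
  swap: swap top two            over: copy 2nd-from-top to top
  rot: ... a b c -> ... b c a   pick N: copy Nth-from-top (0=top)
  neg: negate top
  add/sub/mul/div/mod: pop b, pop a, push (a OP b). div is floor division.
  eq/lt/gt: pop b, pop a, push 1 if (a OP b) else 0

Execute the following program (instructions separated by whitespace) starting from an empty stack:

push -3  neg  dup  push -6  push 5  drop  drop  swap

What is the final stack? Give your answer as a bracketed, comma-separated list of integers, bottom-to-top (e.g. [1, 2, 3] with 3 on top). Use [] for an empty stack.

After 'push -3': [-3]
After 'neg': [3]
After 'dup': [3, 3]
After 'push -6': [3, 3, -6]
After 'push 5': [3, 3, -6, 5]
After 'drop': [3, 3, -6]
After 'drop': [3, 3]
After 'swap': [3, 3]

Answer: [3, 3]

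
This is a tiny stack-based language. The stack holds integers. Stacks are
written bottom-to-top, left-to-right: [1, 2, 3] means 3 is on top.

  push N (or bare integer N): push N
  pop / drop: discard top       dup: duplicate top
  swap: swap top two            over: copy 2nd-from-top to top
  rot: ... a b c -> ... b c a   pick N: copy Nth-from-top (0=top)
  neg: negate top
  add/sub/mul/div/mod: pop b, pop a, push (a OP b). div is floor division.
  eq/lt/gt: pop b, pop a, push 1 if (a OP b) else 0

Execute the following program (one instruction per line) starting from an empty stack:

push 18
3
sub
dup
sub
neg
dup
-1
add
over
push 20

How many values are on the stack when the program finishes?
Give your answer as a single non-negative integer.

After 'push 18': stack = [18] (depth 1)
After 'push 3': stack = [18, 3] (depth 2)
After 'sub': stack = [15] (depth 1)
After 'dup': stack = [15, 15] (depth 2)
After 'sub': stack = [0] (depth 1)
After 'neg': stack = [0] (depth 1)
After 'dup': stack = [0, 0] (depth 2)
After 'push -1': stack = [0, 0, -1] (depth 3)
After 'add': stack = [0, -1] (depth 2)
After 'over': stack = [0, -1, 0] (depth 3)
After 'push 20': stack = [0, -1, 0, 20] (depth 4)

Answer: 4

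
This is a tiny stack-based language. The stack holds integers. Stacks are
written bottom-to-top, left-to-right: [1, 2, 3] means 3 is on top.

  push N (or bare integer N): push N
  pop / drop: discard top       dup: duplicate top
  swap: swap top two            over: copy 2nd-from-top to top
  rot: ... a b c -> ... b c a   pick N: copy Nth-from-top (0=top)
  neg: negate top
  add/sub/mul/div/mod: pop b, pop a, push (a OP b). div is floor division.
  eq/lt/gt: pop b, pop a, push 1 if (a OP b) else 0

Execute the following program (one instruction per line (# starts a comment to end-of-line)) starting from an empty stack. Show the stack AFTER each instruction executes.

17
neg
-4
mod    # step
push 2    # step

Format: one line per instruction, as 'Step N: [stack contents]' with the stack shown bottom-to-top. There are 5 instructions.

Step 1: [17]
Step 2: [-17]
Step 3: [-17, -4]
Step 4: [-1]
Step 5: [-1, 2]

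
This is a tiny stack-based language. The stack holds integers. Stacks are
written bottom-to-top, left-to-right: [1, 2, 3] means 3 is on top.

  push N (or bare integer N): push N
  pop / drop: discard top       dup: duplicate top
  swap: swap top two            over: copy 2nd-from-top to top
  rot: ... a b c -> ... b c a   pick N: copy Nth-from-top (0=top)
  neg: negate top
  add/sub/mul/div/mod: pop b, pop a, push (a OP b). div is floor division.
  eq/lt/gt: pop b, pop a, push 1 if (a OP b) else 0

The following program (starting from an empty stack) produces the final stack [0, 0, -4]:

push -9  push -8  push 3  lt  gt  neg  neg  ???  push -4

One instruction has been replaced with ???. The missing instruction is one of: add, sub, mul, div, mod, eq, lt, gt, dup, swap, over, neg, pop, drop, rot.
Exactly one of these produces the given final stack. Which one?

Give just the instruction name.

Stack before ???: [0]
Stack after ???:  [0, 0]
The instruction that transforms [0] -> [0, 0] is: dup

Answer: dup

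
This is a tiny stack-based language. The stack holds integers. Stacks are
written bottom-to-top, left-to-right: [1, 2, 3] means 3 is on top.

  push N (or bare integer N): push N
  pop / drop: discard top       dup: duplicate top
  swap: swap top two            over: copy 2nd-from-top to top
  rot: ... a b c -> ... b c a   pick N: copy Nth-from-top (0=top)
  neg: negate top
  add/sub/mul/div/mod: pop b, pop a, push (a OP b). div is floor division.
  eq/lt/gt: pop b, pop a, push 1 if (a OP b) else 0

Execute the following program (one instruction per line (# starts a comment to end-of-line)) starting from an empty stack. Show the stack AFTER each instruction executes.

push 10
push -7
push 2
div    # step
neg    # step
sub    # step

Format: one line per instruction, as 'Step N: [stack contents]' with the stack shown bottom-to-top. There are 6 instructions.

Step 1: [10]
Step 2: [10, -7]
Step 3: [10, -7, 2]
Step 4: [10, -4]
Step 5: [10, 4]
Step 6: [6]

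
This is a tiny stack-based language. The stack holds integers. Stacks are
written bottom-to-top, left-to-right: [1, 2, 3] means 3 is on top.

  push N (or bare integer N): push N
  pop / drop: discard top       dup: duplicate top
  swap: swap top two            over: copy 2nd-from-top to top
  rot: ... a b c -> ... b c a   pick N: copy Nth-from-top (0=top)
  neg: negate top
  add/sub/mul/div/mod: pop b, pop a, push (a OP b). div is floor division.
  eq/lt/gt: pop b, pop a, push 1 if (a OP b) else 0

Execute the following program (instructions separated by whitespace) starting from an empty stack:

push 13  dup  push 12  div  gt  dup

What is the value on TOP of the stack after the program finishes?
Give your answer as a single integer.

After 'push 13': [13]
After 'dup': [13, 13]
After 'push 12': [13, 13, 12]
After 'div': [13, 1]
After 'gt': [1]
After 'dup': [1, 1]

Answer: 1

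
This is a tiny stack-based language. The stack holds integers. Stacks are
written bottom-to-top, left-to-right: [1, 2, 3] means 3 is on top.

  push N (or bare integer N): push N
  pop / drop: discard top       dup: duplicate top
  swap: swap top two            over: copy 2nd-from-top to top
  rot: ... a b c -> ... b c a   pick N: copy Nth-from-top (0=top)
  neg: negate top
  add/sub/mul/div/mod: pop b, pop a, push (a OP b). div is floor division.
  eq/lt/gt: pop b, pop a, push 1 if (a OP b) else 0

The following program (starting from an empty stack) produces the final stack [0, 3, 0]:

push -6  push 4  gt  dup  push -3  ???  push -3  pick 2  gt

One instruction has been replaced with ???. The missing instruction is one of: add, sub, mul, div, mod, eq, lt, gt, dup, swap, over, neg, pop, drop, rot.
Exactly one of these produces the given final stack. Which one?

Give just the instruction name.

Stack before ???: [0, 0, -3]
Stack after ???:  [0, 3]
The instruction that transforms [0, 0, -3] -> [0, 3] is: sub

Answer: sub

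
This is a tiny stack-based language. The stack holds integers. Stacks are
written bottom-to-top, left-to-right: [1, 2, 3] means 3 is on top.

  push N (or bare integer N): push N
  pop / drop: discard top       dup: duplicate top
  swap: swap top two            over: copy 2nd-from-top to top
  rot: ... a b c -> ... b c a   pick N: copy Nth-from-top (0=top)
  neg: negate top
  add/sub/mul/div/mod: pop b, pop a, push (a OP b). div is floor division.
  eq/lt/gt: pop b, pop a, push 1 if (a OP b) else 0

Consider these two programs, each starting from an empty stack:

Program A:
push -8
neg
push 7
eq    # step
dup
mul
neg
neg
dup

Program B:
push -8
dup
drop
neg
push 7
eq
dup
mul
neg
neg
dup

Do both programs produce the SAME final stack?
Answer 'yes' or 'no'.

Program A trace:
  After 'push -8': [-8]
  After 'neg': [8]
  After 'push 7': [8, 7]
  After 'eq': [0]
  After 'dup': [0, 0]
  After 'mul': [0]
  After 'neg': [0]
  After 'neg': [0]
  After 'dup': [0, 0]
Program A final stack: [0, 0]

Program B trace:
  After 'push -8': [-8]
  After 'dup': [-8, -8]
  After 'drop': [-8]
  After 'neg': [8]
  After 'push 7': [8, 7]
  After 'eq': [0]
  After 'dup': [0, 0]
  After 'mul': [0]
  After 'neg': [0]
  After 'neg': [0]
  After 'dup': [0, 0]
Program B final stack: [0, 0]
Same: yes

Answer: yes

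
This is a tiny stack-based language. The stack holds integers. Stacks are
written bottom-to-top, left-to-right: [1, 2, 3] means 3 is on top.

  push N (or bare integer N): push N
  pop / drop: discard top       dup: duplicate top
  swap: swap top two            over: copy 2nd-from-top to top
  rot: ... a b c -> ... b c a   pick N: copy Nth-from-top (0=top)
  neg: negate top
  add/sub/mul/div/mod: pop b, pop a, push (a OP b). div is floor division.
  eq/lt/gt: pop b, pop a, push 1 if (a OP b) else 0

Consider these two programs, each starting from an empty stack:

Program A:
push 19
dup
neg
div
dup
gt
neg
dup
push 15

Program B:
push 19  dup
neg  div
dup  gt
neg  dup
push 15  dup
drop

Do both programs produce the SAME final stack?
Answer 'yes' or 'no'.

Answer: yes

Derivation:
Program A trace:
  After 'push 19': [19]
  After 'dup': [19, 19]
  After 'neg': [19, -19]
  After 'div': [-1]
  After 'dup': [-1, -1]
  After 'gt': [0]
  After 'neg': [0]
  After 'dup': [0, 0]
  After 'push 15': [0, 0, 15]
Program A final stack: [0, 0, 15]

Program B trace:
  After 'push 19': [19]
  After 'dup': [19, 19]
  After 'neg': [19, -19]
  After 'div': [-1]
  After 'dup': [-1, -1]
  After 'gt': [0]
  After 'neg': [0]
  After 'dup': [0, 0]
  After 'push 15': [0, 0, 15]
  After 'dup': [0, 0, 15, 15]
  After 'drop': [0, 0, 15]
Program B final stack: [0, 0, 15]
Same: yes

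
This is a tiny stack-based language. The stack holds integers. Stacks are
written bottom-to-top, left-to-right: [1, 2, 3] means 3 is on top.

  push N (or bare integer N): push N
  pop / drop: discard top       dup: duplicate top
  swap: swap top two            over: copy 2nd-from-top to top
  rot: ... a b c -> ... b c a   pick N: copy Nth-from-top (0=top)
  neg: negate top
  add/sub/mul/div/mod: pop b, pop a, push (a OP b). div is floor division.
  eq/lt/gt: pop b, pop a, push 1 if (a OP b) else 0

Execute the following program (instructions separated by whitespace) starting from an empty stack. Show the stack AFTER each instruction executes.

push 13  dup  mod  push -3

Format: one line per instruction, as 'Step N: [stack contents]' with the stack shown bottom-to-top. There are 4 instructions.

Step 1: [13]
Step 2: [13, 13]
Step 3: [0]
Step 4: [0, -3]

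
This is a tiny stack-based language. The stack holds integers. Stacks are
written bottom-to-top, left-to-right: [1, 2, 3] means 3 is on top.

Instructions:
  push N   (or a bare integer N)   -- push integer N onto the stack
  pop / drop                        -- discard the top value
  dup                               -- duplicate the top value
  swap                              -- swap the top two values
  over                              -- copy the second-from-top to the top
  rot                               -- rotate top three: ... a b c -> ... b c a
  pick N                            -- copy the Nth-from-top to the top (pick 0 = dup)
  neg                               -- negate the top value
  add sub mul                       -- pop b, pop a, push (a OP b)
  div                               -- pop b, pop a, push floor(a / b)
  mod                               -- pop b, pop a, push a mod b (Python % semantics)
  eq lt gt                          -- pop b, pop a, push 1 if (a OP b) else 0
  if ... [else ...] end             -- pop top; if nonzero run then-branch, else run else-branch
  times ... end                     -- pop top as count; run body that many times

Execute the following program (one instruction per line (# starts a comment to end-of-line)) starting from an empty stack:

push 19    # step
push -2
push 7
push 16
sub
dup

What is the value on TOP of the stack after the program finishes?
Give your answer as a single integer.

Answer: -9

Derivation:
After 'push 19': [19]
After 'push -2': [19, -2]
After 'push 7': [19, -2, 7]
After 'push 16': [19, -2, 7, 16]
After 'sub': [19, -2, -9]
After 'dup': [19, -2, -9, -9]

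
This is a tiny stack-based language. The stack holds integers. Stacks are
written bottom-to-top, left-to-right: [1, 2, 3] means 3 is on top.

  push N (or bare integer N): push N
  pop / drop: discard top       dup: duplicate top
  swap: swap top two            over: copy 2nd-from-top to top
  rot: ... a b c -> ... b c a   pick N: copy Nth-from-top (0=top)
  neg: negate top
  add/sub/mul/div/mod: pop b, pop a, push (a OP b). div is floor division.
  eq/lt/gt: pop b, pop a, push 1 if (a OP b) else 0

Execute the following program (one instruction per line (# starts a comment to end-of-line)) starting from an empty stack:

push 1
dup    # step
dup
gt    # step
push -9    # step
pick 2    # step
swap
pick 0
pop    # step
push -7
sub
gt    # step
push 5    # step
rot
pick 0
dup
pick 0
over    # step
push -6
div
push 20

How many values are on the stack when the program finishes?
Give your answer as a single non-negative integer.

Answer: 9

Derivation:
After 'push 1': stack = [1] (depth 1)
After 'dup': stack = [1, 1] (depth 2)
After 'dup': stack = [1, 1, 1] (depth 3)
After 'gt': stack = [1, 0] (depth 2)
After 'push -9': stack = [1, 0, -9] (depth 3)
After 'pick 2': stack = [1, 0, -9, 1] (depth 4)
After 'swap': stack = [1, 0, 1, -9] (depth 4)
After 'pick 0': stack = [1, 0, 1, -9, -9] (depth 5)
After 'pop': stack = [1, 0, 1, -9] (depth 4)
After 'push -7': stack = [1, 0, 1, -9, -7] (depth 5)
  ...
After 'gt': stack = [1, 0, 1] (depth 3)
After 'push 5': stack = [1, 0, 1, 5] (depth 4)
After 'rot': stack = [1, 1, 5, 0] (depth 4)
After 'pick 0': stack = [1, 1, 5, 0, 0] (depth 5)
After 'dup': stack = [1, 1, 5, 0, 0, 0] (depth 6)
After 'pick 0': stack = [1, 1, 5, 0, 0, 0, 0] (depth 7)
After 'over': stack = [1, 1, 5, 0, 0, 0, 0, 0] (depth 8)
After 'push -6': stack = [1, 1, 5, 0, 0, 0, 0, 0, -6] (depth 9)
After 'div': stack = [1, 1, 5, 0, 0, 0, 0, 0] (depth 8)
After 'push 20': stack = [1, 1, 5, 0, 0, 0, 0, 0, 20] (depth 9)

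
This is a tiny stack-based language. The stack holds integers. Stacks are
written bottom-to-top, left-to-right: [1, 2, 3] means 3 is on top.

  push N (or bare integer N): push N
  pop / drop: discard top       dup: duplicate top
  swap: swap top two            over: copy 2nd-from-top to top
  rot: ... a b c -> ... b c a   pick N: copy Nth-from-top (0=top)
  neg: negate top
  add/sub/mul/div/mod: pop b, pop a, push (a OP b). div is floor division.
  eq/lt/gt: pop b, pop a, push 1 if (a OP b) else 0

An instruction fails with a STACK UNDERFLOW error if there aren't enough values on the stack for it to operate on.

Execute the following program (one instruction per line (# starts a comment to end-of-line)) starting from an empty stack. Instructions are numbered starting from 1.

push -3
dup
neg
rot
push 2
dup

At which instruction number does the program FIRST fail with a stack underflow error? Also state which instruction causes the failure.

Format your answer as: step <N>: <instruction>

Answer: step 4: rot

Derivation:
Step 1 ('push -3'): stack = [-3], depth = 1
Step 2 ('dup'): stack = [-3, -3], depth = 2
Step 3 ('neg'): stack = [-3, 3], depth = 2
Step 4 ('rot'): needs 3 value(s) but depth is 2 — STACK UNDERFLOW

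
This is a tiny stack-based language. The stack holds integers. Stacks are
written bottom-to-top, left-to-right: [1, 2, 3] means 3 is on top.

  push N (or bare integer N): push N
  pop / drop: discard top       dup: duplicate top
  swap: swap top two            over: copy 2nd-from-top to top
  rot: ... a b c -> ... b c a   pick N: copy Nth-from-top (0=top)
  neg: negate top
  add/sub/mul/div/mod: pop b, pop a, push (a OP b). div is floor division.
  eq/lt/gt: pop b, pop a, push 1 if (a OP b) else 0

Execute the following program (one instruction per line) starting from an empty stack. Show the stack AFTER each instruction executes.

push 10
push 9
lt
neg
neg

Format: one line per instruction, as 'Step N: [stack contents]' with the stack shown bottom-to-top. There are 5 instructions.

Step 1: [10]
Step 2: [10, 9]
Step 3: [0]
Step 4: [0]
Step 5: [0]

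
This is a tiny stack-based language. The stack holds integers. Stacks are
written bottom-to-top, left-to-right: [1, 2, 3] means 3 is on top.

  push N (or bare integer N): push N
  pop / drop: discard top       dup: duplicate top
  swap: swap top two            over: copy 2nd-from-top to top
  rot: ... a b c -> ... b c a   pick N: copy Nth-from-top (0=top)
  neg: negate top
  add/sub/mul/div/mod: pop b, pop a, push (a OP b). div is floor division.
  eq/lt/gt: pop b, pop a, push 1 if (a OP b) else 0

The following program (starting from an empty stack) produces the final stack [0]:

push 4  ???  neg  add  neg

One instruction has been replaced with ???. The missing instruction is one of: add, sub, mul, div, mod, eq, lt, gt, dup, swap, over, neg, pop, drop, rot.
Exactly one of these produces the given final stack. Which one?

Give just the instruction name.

Stack before ???: [4]
Stack after ???:  [4, 4]
The instruction that transforms [4] -> [4, 4] is: dup

Answer: dup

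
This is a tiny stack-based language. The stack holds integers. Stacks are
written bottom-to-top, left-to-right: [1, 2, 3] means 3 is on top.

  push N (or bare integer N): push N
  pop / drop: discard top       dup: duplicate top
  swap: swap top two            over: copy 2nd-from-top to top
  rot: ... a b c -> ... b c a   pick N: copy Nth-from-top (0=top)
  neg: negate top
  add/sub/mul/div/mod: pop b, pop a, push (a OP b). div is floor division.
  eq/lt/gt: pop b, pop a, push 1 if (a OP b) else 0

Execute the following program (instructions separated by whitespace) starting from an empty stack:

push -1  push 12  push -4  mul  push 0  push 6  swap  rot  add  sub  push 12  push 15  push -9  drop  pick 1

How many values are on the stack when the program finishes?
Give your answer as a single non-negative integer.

After 'push -1': stack = [-1] (depth 1)
After 'push 12': stack = [-1, 12] (depth 2)
After 'push -4': stack = [-1, 12, -4] (depth 3)
After 'mul': stack = [-1, -48] (depth 2)
After 'push 0': stack = [-1, -48, 0] (depth 3)
After 'push 6': stack = [-1, -48, 0, 6] (depth 4)
After 'swap': stack = [-1, -48, 6, 0] (depth 4)
After 'rot': stack = [-1, 6, 0, -48] (depth 4)
After 'add': stack = [-1, 6, -48] (depth 3)
After 'sub': stack = [-1, 54] (depth 2)
After 'push 12': stack = [-1, 54, 12] (depth 3)
After 'push 15': stack = [-1, 54, 12, 15] (depth 4)
After 'push -9': stack = [-1, 54, 12, 15, -9] (depth 5)
After 'drop': stack = [-1, 54, 12, 15] (depth 4)
After 'pick 1': stack = [-1, 54, 12, 15, 12] (depth 5)

Answer: 5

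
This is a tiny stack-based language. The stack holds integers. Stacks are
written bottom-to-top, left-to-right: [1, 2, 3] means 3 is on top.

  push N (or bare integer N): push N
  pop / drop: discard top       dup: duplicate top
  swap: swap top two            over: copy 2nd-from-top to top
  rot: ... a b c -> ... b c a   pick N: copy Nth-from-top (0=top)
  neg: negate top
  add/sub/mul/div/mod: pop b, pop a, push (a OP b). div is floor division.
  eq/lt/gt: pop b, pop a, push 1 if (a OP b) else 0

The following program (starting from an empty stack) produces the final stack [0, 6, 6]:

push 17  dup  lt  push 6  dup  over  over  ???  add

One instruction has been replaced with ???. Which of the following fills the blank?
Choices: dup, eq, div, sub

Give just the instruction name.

Answer: sub

Derivation:
Stack before ???: [0, 6, 6, 6, 6]
Stack after ???:  [0, 6, 6, 0]
Checking each choice:
  dup: produces [0, 6, 6, 6, 12]
  eq: produces [0, 6, 7]
  div: produces [0, 6, 7]
  sub: MATCH


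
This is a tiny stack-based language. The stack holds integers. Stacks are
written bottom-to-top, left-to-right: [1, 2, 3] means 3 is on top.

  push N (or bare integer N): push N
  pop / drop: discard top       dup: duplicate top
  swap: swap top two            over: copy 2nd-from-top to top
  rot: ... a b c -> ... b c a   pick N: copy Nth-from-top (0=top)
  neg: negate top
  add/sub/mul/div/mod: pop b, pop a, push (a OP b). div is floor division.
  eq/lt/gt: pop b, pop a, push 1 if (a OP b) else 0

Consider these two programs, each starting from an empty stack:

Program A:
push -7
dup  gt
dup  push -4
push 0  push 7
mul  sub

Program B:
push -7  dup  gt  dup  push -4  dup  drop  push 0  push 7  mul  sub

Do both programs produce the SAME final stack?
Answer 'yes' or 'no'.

Answer: yes

Derivation:
Program A trace:
  After 'push -7': [-7]
  After 'dup': [-7, -7]
  After 'gt': [0]
  After 'dup': [0, 0]
  After 'push -4': [0, 0, -4]
  After 'push 0': [0, 0, -4, 0]
  After 'push 7': [0, 0, -4, 0, 7]
  After 'mul': [0, 0, -4, 0]
  After 'sub': [0, 0, -4]
Program A final stack: [0, 0, -4]

Program B trace:
  After 'push -7': [-7]
  After 'dup': [-7, -7]
  After 'gt': [0]
  After 'dup': [0, 0]
  After 'push -4': [0, 0, -4]
  After 'dup': [0, 0, -4, -4]
  After 'drop': [0, 0, -4]
  After 'push 0': [0, 0, -4, 0]
  After 'push 7': [0, 0, -4, 0, 7]
  After 'mul': [0, 0, -4, 0]
  After 'sub': [0, 0, -4]
Program B final stack: [0, 0, -4]
Same: yes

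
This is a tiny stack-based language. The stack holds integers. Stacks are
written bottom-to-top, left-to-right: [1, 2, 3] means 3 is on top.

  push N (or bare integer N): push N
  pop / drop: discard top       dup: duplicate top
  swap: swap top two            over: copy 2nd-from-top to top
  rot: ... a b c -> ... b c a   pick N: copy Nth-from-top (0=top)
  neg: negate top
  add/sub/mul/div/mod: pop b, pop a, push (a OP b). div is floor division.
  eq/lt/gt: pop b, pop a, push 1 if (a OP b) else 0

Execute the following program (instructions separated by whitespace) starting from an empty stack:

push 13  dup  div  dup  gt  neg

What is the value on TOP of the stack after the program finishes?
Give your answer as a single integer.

Answer: 0

Derivation:
After 'push 13': [13]
After 'dup': [13, 13]
After 'div': [1]
After 'dup': [1, 1]
After 'gt': [0]
After 'neg': [0]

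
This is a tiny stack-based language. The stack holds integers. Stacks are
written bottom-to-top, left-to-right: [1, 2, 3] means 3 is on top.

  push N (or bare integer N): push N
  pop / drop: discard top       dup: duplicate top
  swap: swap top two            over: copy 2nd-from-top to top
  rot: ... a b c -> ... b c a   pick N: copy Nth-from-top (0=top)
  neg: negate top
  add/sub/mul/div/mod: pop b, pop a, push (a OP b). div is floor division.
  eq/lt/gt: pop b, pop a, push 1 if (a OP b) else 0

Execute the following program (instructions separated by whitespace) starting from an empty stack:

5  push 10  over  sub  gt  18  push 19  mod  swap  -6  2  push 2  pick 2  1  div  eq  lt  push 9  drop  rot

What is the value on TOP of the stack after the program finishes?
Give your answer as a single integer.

Answer: 0

Derivation:
After 'push 5': [5]
After 'push 10': [5, 10]
After 'over': [5, 10, 5]
After 'sub': [5, 5]
After 'gt': [0]
After 'push 18': [0, 18]
After 'push 19': [0, 18, 19]
After 'mod': [0, 18]
After 'swap': [18, 0]
After 'push -6': [18, 0, -6]
After 'push 2': [18, 0, -6, 2]
After 'push 2': [18, 0, -6, 2, 2]
After 'pick 2': [18, 0, -6, 2, 2, -6]
After 'push 1': [18, 0, -6, 2, 2, -6, 1]
After 'div': [18, 0, -6, 2, 2, -6]
After 'eq': [18, 0, -6, 2, 0]
After 'lt': [18, 0, -6, 0]
After 'push 9': [18, 0, -6, 0, 9]
After 'drop': [18, 0, -6, 0]
After 'rot': [18, -6, 0, 0]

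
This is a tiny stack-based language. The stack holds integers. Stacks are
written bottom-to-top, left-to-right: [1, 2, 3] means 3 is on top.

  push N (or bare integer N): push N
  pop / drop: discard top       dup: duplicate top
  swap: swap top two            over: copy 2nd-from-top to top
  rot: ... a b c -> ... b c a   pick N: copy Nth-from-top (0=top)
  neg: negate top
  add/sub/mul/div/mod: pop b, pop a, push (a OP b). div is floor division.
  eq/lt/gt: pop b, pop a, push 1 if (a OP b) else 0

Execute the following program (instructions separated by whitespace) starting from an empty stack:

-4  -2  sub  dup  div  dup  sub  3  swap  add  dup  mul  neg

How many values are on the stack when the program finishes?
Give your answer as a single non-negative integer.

Answer: 1

Derivation:
After 'push -4': stack = [-4] (depth 1)
After 'push -2': stack = [-4, -2] (depth 2)
After 'sub': stack = [-2] (depth 1)
After 'dup': stack = [-2, -2] (depth 2)
After 'div': stack = [1] (depth 1)
After 'dup': stack = [1, 1] (depth 2)
After 'sub': stack = [0] (depth 1)
After 'push 3': stack = [0, 3] (depth 2)
After 'swap': stack = [3, 0] (depth 2)
After 'add': stack = [3] (depth 1)
After 'dup': stack = [3, 3] (depth 2)
After 'mul': stack = [9] (depth 1)
After 'neg': stack = [-9] (depth 1)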